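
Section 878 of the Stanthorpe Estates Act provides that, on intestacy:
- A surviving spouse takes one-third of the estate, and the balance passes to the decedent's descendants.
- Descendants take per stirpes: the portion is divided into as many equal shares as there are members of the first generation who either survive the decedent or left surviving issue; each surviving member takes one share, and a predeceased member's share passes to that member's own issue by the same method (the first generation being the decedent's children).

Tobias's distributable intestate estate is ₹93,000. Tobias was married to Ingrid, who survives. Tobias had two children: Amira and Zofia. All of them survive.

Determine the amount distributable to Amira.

Ingrid takes one-third of ₹93,000 = ₹31,000. The remaining ₹62,000 passes to the descendants.
The descendants' portion (₹62,000) is divided into 2 shares of ₹31,000: Amira and Zofia each take ₹31,000.

Amira receives ₹31,000.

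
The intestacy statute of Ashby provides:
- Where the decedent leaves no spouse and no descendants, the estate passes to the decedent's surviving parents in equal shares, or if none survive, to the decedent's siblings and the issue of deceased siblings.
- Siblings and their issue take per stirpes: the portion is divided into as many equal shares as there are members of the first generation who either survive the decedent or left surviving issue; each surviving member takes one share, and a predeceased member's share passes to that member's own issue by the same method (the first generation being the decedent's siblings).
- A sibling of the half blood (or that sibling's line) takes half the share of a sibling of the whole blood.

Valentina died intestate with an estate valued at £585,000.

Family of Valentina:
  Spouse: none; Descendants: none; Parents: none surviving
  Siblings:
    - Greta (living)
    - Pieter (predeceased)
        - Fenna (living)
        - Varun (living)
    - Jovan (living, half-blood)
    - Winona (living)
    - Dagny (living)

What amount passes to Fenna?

Fenna receives £65,000.

The entire £585,000 passes to the siblings and their issue.
Counting each half-blood sibling's line as half a unit, there are 9/2 units in £585,000, so one unit is £130,000. Whole-blood lines (Greta, Pieter, Winona, and Dagny) take £130,000 each; half-blood lines (Jovan) take £65,000 each.
Pieter's share (£130,000) is divided into 2 shares of £65,000: Fenna and Varun each take £65,000.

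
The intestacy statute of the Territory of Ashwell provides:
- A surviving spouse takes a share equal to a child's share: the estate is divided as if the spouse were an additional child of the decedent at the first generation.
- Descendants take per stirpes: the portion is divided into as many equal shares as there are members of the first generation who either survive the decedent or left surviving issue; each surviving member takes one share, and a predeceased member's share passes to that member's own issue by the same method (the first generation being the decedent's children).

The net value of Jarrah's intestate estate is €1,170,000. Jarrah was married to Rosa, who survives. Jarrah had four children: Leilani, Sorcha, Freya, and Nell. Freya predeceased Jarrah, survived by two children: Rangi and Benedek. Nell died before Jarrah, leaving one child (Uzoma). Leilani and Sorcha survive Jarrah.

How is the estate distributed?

Rosa: €234,000; Leilani: €234,000; Sorcha: €234,000; Rangi: €117,000; Benedek: €117,000; Uzoma: €234,000

The spouse counts as an additional share at the children's level, so there are 5 primary shares of €234,000. Rosa takes one such share (€234,000).
The children's combined portion (€936,000) is divided into 4 shares of €234,000: Leilani and Sorcha each take €234,000; Freya's €234,000 share passes to Freya's issue; Nell's €234,000 share passes to Nell's issue.
Freya's share (€234,000) is divided into 2 shares of €117,000: Rangi and Benedek each take €117,000.
Nell's share (€234,000) passes entirely to Uzoma.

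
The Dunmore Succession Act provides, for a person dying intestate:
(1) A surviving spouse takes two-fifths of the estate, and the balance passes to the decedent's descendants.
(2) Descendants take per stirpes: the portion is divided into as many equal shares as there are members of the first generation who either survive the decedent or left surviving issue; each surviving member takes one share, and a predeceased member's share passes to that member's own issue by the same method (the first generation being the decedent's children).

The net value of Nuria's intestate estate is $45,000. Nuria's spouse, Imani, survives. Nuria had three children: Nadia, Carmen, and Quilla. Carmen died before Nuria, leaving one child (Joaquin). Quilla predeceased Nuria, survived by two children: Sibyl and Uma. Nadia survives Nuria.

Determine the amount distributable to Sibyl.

Imani takes two-fifths of $45,000 = $18,000. The remaining $27,000 passes to the descendants.
The descendants' portion ($27,000) is divided into 3 shares of $9,000: Nadia takes $9,000; Carmen's $9,000 share passes to Carmen's issue; Quilla's $9,000 share passes to Quilla's issue.
Carmen's share ($9,000) passes entirely to Joaquin.
Quilla's share ($9,000) is divided into 2 shares of $4,500: Sibyl and Uma each take $4,500.

Sibyl receives $4,500.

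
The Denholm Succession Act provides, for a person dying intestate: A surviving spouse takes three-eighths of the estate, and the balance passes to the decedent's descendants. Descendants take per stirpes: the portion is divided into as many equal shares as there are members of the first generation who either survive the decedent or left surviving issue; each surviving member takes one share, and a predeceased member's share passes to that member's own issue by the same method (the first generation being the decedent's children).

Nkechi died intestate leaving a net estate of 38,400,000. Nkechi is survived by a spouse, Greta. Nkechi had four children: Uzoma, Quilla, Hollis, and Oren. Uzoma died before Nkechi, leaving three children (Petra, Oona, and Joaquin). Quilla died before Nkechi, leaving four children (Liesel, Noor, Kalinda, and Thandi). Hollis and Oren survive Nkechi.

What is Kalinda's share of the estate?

Kalinda receives 1,500,000.

Greta takes three-eighths of 38,400,000 = 14,400,000. The remaining 24,000,000 passes to the descendants.
The descendants' portion (24,000,000) is divided into 4 shares of 6,000,000: Hollis and Oren each take 6,000,000; Uzoma's 6,000,000 share passes to Uzoma's issue; Quilla's 6,000,000 share passes to Quilla's issue.
Uzoma's share (6,000,000) is divided into 3 shares of 2,000,000: Petra, Oona, and Joaquin each take 2,000,000.
Quilla's share (6,000,000) is divided into 4 shares of 1,500,000: Liesel, Noor, Kalinda, and Thandi each take 1,500,000.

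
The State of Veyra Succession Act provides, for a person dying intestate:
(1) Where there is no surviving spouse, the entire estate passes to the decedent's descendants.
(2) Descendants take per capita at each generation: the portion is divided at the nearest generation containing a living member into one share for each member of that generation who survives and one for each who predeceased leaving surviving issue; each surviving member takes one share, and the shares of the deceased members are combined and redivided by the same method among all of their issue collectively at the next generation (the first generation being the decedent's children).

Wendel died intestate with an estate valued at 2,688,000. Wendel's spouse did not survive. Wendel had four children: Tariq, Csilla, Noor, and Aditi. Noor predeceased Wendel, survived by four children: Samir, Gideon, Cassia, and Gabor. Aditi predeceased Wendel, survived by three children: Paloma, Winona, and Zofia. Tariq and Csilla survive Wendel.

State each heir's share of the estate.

Tariq: 672,000; Csilla: 672,000; Samir: 192,000; Gideon: 192,000; Cassia: 192,000; Gabor: 192,000; Paloma: 192,000; Winona: 192,000; Zofia: 192,000

The entire 2,688,000 passes to the descendants.
That amount (2,688,000) is divided at the children's generation into 4 shares of 672,000. Tariq and Csilla each take 672,000. The 2 shares of the deceased (Noor and Aditi) are combined into a pool of 1,344,000.
That pool (1,344,000) is divided at the grandchildren's generation equally among Samir, Gideon, Cassia, Gabor, Paloma, Winona, and Zofia: 192,000 each.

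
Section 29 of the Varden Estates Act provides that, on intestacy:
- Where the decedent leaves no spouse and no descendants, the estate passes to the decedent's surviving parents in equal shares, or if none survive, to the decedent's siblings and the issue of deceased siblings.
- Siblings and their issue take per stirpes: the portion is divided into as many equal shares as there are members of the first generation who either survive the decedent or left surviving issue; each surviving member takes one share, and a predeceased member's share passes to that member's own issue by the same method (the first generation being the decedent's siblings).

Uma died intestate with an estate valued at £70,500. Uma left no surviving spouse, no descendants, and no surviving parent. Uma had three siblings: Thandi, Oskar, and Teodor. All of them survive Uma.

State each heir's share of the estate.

Thandi: £23,500; Oskar: £23,500; Teodor: £23,500

The entire £70,500 passes to the siblings and their issue.
That amount (£70,500) is divided into 3 shares of £23,500: Thandi, Oskar, and Teodor each take £23,500.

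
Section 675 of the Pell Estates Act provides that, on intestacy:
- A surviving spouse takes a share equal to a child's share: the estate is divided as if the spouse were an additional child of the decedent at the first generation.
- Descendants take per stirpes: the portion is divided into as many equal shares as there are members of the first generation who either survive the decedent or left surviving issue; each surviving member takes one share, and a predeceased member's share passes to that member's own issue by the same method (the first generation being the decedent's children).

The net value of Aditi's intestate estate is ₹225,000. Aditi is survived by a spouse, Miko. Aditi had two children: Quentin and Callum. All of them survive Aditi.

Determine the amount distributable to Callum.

The spouse counts as an additional share at the children's level, so there are 3 primary shares of ₹75,000. Miko takes one such share (₹75,000).
The children's combined portion (₹150,000) is divided into 2 shares of ₹75,000: Quentin and Callum each take ₹75,000.

Callum receives ₹75,000.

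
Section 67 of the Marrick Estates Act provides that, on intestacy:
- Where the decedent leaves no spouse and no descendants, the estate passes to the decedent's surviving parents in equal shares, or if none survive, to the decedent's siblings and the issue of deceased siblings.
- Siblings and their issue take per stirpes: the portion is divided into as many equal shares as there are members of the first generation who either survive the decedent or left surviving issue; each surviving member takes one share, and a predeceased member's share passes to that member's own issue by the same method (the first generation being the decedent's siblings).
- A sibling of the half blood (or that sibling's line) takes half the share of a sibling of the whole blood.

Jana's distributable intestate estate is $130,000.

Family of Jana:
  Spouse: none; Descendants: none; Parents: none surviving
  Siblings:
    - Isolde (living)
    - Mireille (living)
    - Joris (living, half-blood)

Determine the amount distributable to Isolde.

The entire $130,000 passes to the siblings and their issue.
Counting each half-blood sibling's line as half a unit, there are 5/2 units in $130,000, so one unit is $52,000. Whole-blood lines (Isolde and Mireille) take $52,000 each; half-blood lines (Joris) take $26,000 each.

Isolde receives $52,000.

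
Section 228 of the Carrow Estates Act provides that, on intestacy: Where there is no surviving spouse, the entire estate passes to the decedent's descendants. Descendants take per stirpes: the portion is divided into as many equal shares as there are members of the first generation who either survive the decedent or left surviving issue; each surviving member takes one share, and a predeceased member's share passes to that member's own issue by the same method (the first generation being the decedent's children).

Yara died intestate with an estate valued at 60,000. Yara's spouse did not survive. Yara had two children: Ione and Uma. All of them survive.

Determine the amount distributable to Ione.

The entire 60,000 passes to the descendants.
That amount (60,000) is divided into 2 shares of 30,000: Ione and Uma each take 30,000.

Ione receives 30,000.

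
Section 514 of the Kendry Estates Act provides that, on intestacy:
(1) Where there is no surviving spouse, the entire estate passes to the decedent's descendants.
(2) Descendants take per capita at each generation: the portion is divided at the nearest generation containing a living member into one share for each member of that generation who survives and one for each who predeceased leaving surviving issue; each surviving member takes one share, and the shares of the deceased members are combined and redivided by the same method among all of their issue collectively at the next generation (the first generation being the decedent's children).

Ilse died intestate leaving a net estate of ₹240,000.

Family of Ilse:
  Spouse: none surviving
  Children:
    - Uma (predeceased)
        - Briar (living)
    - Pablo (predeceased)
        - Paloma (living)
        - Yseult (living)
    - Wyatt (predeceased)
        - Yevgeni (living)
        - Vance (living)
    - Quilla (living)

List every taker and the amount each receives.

Briar: ₹36,000; Paloma: ₹36,000; Yseult: ₹36,000; Yevgeni: ₹36,000; Vance: ₹36,000; Quilla: ₹60,000

The entire ₹240,000 passes to the descendants.
That amount (₹240,000) is divided at the children's generation into 4 shares of ₹60,000. Quilla takes ₹60,000. The 3 shares of the deceased (Uma, Pablo, and Wyatt) are combined into a pool of ₹180,000.
That pool (₹180,000) is divided at the grandchildren's generation equally among Briar, Paloma, Yseult, Yevgeni, and Vance: ₹36,000 each.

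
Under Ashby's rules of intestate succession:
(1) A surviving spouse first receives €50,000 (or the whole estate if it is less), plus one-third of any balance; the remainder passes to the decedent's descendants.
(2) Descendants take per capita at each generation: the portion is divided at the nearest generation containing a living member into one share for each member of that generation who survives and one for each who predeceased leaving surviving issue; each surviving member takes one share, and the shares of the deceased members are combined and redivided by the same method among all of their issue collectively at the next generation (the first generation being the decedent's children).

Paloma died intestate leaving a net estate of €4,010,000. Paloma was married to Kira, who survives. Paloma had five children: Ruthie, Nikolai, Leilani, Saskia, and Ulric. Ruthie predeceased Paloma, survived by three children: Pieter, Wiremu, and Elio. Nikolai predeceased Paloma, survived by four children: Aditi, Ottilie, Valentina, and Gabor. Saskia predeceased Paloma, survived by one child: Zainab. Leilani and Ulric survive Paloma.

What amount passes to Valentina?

Kira first takes €50,000, leaving a balance of €3,960,000. Kira then takes one-third of the balance (€1,320,000), for a total of €1,370,000. The remaining €2,640,000 passes to the descendants.
The descendants' portion (€2,640,000) is divided at the children's generation into 5 shares of €528,000. Leilani and Ulric each take €528,000. The 3 shares of the deceased (Ruthie, Nikolai, and Saskia) are combined into a pool of €1,584,000.
That pool (€1,584,000) is divided at the grandchildren's generation equally among Pieter, Wiremu, Elio, Aditi, Ottilie, Valentina, Gabor, and Zainab: €198,000 each.

Valentina receives €198,000.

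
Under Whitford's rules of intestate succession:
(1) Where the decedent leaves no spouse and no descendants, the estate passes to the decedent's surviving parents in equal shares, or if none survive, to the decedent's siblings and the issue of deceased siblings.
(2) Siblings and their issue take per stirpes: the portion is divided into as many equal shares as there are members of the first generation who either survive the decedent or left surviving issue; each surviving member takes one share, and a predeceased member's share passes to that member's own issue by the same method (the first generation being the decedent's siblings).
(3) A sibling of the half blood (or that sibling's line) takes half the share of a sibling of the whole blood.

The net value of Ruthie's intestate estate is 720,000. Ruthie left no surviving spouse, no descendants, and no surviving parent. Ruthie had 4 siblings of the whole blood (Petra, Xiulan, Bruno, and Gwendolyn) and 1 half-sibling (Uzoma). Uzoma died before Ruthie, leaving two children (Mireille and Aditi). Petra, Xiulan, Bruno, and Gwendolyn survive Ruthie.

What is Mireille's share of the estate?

Mireille receives 40,000.

The entire 720,000 passes to the siblings and their issue.
Counting each half-blood sibling's line as half a unit, there are 9/2 units in 720,000, so one unit is 160,000. Whole-blood lines (Petra, Xiulan, Bruno, and Gwendolyn) take 160,000 each; half-blood lines (Uzoma) take 80,000 each.
Uzoma's share (80,000) is divided into 2 shares of 40,000: Mireille and Aditi each take 40,000.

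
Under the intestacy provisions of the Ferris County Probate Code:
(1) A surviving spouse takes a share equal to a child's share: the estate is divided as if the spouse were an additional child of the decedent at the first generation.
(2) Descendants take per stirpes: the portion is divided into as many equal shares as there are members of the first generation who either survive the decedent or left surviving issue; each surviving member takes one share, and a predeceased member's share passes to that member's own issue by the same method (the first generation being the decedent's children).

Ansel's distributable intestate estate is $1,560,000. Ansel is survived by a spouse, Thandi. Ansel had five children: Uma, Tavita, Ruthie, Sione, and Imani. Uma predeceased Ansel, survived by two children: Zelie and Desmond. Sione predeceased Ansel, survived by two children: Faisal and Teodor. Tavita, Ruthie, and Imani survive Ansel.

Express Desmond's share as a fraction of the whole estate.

Desmond receives 1/12 of the estate.

The spouse counts as an additional share at the children's level, so there are 6 primary shares of $260,000. Thandi takes one such share ($260,000).
The children's combined portion ($1,300,000) is divided into 5 shares of $260,000: Tavita, Ruthie, and Imani each take $260,000; Uma's $260,000 share passes to Uma's issue; Sione's $260,000 share passes to Sione's issue.
Uma's share ($260,000) is divided into 2 shares of $130,000: Zelie and Desmond each take $130,000.
Sione's share ($260,000) is divided into 2 shares of $130,000: Faisal and Teodor each take $130,000.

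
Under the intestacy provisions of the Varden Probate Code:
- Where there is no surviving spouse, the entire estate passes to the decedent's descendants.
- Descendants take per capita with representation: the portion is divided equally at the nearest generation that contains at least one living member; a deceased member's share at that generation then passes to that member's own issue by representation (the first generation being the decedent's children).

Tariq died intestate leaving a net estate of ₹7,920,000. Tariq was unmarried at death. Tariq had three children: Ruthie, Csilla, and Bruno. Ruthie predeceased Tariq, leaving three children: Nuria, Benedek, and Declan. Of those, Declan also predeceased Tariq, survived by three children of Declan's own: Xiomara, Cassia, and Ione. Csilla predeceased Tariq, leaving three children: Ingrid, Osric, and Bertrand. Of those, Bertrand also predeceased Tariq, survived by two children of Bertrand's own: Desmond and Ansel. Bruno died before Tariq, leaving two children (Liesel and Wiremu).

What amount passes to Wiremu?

Wiremu receives ₹990,000.

The entire ₹7,920,000 passes to the descendants.
No child survives, so the initial division is made at the grandchildren's generation.
That amount (₹7,920,000) is divided into 8 shares of ₹990,000: Nuria, Benedek, Ingrid, Osric, Liesel, and Wiremu each take ₹990,000; Declan's ₹990,000 share passes to Declan's issue; Bertrand's ₹990,000 share passes to Bertrand's issue.
Declan's share (₹990,000) is divided into 3 shares of ₹330,000: Xiomara, Cassia, and Ione each take ₹330,000.
Bertrand's share (₹990,000) is divided into 2 shares of ₹495,000: Desmond and Ansel each take ₹495,000.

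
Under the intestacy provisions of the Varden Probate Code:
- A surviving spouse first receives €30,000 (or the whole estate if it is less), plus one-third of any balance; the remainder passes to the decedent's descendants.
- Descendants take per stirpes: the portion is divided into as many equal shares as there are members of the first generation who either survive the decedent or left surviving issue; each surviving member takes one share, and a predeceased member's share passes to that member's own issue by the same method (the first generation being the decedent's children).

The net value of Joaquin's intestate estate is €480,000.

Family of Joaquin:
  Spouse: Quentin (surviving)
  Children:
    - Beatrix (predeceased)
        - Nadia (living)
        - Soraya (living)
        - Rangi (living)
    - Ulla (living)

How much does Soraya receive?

Quentin first takes €30,000, leaving a balance of €450,000. Quentin then takes one-third of the balance (€150,000), for a total of €180,000. The remaining €300,000 passes to the descendants.
The descendants' portion (€300,000) is divided into 2 shares of €150,000: Ulla takes €150,000; Beatrix's €150,000 share passes to Beatrix's issue.
Beatrix's share (€150,000) is divided into 3 shares of €50,000: Nadia, Soraya, and Rangi each take €50,000.

Soraya receives €50,000.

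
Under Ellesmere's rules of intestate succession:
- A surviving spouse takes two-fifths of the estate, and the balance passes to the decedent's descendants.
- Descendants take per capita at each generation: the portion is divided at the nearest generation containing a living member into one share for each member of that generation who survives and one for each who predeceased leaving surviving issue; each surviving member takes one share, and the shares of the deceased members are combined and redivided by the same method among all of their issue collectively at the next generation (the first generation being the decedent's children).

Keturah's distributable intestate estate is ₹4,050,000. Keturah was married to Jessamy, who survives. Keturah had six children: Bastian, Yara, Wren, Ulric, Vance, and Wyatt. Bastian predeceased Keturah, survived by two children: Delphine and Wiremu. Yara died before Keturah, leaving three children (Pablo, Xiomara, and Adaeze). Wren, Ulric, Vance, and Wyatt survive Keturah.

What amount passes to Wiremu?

Jessamy takes two-fifths of ₹4,050,000 = ₹1,620,000. The remaining ₹2,430,000 passes to the descendants.
The descendants' portion (₹2,430,000) is divided at the children's generation into 6 shares of ₹405,000. Wren, Ulric, Vance, and Wyatt each take ₹405,000. The 2 shares of the deceased (Bastian and Yara) are combined into a pool of ₹810,000.
That pool (₹810,000) is divided at the grandchildren's generation equally among Delphine, Wiremu, Pablo, Xiomara, and Adaeze: ₹162,000 each.

Wiremu receives ₹162,000.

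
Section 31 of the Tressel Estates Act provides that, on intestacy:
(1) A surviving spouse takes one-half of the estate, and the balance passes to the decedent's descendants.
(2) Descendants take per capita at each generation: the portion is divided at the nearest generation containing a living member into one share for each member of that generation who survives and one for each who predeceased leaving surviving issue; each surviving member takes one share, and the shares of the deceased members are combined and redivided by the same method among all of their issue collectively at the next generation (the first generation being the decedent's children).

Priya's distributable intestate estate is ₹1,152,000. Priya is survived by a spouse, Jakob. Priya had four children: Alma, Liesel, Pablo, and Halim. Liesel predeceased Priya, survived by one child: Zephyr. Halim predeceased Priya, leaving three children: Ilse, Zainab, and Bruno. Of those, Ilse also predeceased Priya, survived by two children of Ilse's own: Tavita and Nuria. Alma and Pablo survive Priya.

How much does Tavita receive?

Tavita receives ₹36,000.

Jakob takes one-half of ₹1,152,000 = ₹576,000. The remaining ₹576,000 passes to the descendants.
The descendants' portion (₹576,000) is divided at the children's generation into 4 shares of ₹144,000. Alma and Pablo each take ₹144,000. The 2 shares of the deceased (Liesel and Halim) are combined into a pool of ₹288,000.
That pool (₹288,000) is divided at the grandchildren's generation into 4 shares of ₹72,000. Zephyr, Zainab, and Bruno each take ₹72,000. The remaining share for the deceased Ilse (₹72,000) is carried to the next generation.
That pool (₹72,000) is divided at the great-grandchildren's generation equally among Tavita and Nuria: ₹36,000 each.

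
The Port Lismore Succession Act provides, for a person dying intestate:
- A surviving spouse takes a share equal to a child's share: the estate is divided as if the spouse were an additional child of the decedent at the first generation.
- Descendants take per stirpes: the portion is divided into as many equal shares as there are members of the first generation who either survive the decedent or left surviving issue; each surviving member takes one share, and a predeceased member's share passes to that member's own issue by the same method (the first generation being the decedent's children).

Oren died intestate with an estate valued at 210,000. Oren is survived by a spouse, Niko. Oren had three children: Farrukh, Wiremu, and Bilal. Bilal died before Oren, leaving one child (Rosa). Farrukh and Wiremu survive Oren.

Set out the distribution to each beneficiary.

Niko: 52,500; Farrukh: 52,500; Wiremu: 52,500; Rosa: 52,500

The spouse counts as an additional share at the children's level, so there are 4 primary shares of 52,500. Niko takes one such share (52,500).
The children's combined portion (157,500) is divided into 3 shares of 52,500: Farrukh and Wiremu each take 52,500; Bilal's 52,500 share passes to Bilal's issue.
Bilal's share (52,500) passes entirely to Rosa.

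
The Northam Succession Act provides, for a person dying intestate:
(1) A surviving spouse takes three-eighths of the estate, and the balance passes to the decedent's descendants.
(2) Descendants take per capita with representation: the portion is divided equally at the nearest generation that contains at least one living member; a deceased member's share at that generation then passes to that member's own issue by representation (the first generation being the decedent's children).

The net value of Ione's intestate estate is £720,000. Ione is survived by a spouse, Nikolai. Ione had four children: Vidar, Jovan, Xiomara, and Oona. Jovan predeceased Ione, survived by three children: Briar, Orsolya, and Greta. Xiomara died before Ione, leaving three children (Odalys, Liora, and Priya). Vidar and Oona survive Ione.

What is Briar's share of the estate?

Nikolai takes three-eighths of £720,000 = £270,000. The remaining £450,000 passes to the descendants.
The descendants' portion (£450,000) is divided into 4 shares of £112,500: Vidar and Oona each take £112,500; Jovan's £112,500 share passes to Jovan's issue; Xiomara's £112,500 share passes to Xiomara's issue.
Jovan's share (£112,500) is divided into 3 shares of £37,500: Briar, Orsolya, and Greta each take £37,500.
Xiomara's share (£112,500) is divided into 3 shares of £37,500: Odalys, Liora, and Priya each take £37,500.

Briar receives £37,500.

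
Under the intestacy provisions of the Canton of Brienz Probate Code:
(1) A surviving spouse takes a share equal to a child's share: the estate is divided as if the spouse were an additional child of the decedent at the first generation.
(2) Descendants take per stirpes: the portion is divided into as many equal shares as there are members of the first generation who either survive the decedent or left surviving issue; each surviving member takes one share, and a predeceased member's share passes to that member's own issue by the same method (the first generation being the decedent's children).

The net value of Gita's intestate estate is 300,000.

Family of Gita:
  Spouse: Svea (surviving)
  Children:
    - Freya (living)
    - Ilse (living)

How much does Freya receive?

The spouse counts as an additional share at the children's level, so there are 3 primary shares of 100,000. Svea takes one such share (100,000).
The children's combined portion (200,000) is divided into 2 shares of 100,000: Freya and Ilse each take 100,000.

Freya receives 100,000.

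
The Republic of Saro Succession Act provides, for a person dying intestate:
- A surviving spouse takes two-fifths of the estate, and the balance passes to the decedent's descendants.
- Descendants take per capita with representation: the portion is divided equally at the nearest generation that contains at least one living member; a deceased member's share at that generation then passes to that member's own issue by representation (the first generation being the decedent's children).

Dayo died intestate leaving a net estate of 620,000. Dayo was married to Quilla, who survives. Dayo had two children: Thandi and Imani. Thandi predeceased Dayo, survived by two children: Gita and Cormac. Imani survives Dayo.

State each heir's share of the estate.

Quilla: 248,000; Gita: 93,000; Cormac: 93,000; Imani: 186,000

Quilla takes two-fifths of 620,000 = 248,000. The remaining 372,000 passes to the descendants.
The descendants' portion (372,000) is divided into 2 shares of 186,000: Imani takes 186,000; Thandi's 186,000 share passes to Thandi's issue.
Thandi's share (186,000) is divided into 2 shares of 93,000: Gita and Cormac each take 93,000.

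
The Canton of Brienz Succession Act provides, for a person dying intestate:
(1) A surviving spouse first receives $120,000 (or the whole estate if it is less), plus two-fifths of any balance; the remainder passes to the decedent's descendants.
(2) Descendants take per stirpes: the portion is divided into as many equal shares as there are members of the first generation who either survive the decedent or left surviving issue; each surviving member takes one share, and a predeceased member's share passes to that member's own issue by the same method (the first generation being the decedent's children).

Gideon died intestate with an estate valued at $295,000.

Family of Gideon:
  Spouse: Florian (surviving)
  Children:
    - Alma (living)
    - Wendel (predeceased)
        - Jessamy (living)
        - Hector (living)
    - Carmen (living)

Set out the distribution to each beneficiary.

Florian: $190,000; Alma: $35,000; Jessamy: $17,500; Hector: $17,500; Carmen: $35,000

Florian first takes $120,000, leaving a balance of $175,000. Florian then takes two-fifths of the balance ($70,000), for a total of $190,000. The remaining $105,000 passes to the descendants.
The descendants' portion ($105,000) is divided into 3 shares of $35,000: Alma and Carmen each take $35,000; Wendel's $35,000 share passes to Wendel's issue.
Wendel's share ($35,000) is divided into 2 shares of $17,500: Jessamy and Hector each take $17,500.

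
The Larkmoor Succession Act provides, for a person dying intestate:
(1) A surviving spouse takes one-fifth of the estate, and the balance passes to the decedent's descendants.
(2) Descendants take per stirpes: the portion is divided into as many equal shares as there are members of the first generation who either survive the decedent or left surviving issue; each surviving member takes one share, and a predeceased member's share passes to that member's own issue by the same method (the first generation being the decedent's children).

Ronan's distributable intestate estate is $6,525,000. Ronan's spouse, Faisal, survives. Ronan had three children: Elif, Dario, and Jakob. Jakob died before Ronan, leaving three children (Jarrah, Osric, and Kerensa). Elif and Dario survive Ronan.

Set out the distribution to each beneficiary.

Faisal: $1,305,000; Elif: $1,740,000; Dario: $1,740,000; Jarrah: $580,000; Osric: $580,000; Kerensa: $580,000

Faisal takes one-fifth of $6,525,000 = $1,305,000. The remaining $5,220,000 passes to the descendants.
The descendants' portion ($5,220,000) is divided into 3 shares of $1,740,000: Elif and Dario each take $1,740,000; Jakob's $1,740,000 share passes to Jakob's issue.
Jakob's share ($1,740,000) is divided into 3 shares of $580,000: Jarrah, Osric, and Kerensa each take $580,000.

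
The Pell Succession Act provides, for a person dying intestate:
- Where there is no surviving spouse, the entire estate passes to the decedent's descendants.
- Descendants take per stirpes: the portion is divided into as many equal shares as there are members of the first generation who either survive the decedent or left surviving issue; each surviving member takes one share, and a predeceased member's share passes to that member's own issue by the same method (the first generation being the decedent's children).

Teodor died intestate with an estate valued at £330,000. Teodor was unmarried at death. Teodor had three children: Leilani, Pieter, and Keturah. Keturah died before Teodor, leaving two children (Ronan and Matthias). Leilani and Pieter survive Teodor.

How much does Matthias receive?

The entire £330,000 passes to the descendants.
That amount (£330,000) is divided into 3 shares of £110,000: Leilani and Pieter each take £110,000; Keturah's £110,000 share passes to Keturah's issue.
Keturah's share (£110,000) is divided into 2 shares of £55,000: Ronan and Matthias each take £55,000.

Matthias receives £55,000.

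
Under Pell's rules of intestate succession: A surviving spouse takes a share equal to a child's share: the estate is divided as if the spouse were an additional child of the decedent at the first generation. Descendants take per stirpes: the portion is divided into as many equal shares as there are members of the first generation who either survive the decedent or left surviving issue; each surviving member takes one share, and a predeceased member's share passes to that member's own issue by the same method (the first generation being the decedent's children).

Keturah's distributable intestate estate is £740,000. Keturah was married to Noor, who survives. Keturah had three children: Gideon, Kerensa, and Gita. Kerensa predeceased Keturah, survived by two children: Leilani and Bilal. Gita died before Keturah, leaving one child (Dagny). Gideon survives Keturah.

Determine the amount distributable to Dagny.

Dagny receives £185,000.

The spouse counts as an additional share at the children's level, so there are 4 primary shares of £185,000. Noor takes one such share (£185,000).
The children's combined portion (£555,000) is divided into 3 shares of £185,000: Gideon takes £185,000; Kerensa's £185,000 share passes to Kerensa's issue; Gita's £185,000 share passes to Gita's issue.
Kerensa's share (£185,000) is divided into 2 shares of £92,500: Leilani and Bilal each take £92,500.
Gita's share (£185,000) passes entirely to Dagny.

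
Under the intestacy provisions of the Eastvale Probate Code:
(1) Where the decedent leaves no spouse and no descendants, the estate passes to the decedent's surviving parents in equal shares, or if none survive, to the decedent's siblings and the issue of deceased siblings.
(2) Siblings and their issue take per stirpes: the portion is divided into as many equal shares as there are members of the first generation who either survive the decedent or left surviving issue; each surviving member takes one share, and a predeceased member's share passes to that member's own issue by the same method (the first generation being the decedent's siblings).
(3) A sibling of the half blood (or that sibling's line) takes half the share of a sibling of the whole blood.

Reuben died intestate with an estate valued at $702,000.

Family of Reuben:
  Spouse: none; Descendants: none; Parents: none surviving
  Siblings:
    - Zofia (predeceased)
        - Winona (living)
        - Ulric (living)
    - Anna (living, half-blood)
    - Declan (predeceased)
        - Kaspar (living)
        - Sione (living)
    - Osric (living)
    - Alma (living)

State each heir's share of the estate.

The entire $702,000 passes to the siblings and their issue.
Counting each half-blood sibling's line as half a unit, there are 9/2 units in $702,000, so one unit is $156,000. Whole-blood lines (Zofia, Declan, Osric, and Alma) take $156,000 each; half-blood lines (Anna) take $78,000 each.
Zofia's share ($156,000) is divided into 2 shares of $78,000: Winona and Ulric each take $78,000.
Declan's share ($156,000) is divided into 2 shares of $78,000: Kaspar and Sione each take $78,000.

Winona: $78,000; Ulric: $78,000; Anna: $78,000; Kaspar: $78,000; Sione: $78,000; Osric: $156,000; Alma: $156,000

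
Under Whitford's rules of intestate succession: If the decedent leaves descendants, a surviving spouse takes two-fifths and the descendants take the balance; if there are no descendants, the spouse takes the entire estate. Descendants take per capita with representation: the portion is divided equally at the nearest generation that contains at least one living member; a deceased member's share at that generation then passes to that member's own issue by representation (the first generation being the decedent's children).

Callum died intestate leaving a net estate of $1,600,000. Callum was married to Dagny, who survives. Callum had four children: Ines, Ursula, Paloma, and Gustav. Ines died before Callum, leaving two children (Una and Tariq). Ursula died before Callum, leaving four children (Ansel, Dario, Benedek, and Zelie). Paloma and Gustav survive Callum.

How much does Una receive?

Dagny takes two-fifths of $1,600,000 = $640,000. The remaining $960,000 passes to the descendants.
The descendants' portion ($960,000) is divided into 4 shares of $240,000: Paloma and Gustav each take $240,000; Ines's $240,000 share passes to Ines's issue; Ursula's $240,000 share passes to Ursula's issue.
Ines's share ($240,000) is divided into 2 shares of $120,000: Una and Tariq each take $120,000.
Ursula's share ($240,000) is divided into 4 shares of $60,000: Ansel, Dario, Benedek, and Zelie each take $60,000.

Una receives $120,000.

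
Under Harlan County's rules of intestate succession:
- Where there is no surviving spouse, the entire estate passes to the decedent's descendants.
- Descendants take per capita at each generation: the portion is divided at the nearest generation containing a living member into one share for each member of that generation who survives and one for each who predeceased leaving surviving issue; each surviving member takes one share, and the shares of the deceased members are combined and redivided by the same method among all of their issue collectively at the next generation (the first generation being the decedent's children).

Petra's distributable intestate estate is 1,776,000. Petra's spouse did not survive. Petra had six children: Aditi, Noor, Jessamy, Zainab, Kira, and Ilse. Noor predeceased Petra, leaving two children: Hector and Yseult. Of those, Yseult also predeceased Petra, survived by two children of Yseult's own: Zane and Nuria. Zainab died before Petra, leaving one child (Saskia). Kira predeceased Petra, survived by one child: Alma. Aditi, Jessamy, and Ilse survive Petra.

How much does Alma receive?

The entire 1,776,000 passes to the descendants.
That amount (1,776,000) is divided at the children's generation into 6 shares of 296,000. Aditi, Jessamy, and Ilse each take 296,000. The 3 shares of the deceased (Noor, Zainab, and Kira) are combined into a pool of 888,000.
That pool (888,000) is divided at the grandchildren's generation into 4 shares of 222,000. Hector, Saskia, and Alma each take 222,000. The remaining share for the deceased Yseult (222,000) is carried to the next generation.
That pool (222,000) is divided at the great-grandchildren's generation equally among Zane and Nuria: 111,000 each.

Alma receives 222,000.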